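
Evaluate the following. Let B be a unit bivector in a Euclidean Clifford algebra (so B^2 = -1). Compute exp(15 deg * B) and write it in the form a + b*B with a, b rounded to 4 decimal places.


For a unit bivector B with B^2 = -1, the exponential series gives
e^(theta*B) = cos(theta) + sin(theta)*B (the GA analogue of Euler's formula).
theta = 15 degrees = 0.261799 rad
cos(15 deg) = 0.9659
sin(15 deg) = 0.2588
exp(theta*B) = 0.9659 + 0.2588*B


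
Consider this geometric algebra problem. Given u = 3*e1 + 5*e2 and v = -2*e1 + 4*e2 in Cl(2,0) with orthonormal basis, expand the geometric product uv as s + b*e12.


Expand: (3*e1 + 5*e2)(-2*e1 + 4*e2)
= 3*(-2)*e1e1 + 3*4*e1e2 + 5*(-2)*e2e1 + 5*4*e2e2
Using e1^2 = e2^2 = 1, e2e1 = -e1e2:
Scalar part s = 3*(-2) + 5*4 = -6 + 20 = 14
Bivector part b = 3*4 - 5*(-2) = 12 - (-10) = 22
uv = 14 + 22*e12


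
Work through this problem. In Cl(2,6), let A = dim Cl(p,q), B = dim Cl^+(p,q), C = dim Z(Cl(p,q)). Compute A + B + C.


n = 2 + 6 = 8
Total dim = 2^8 = 256
Even subalgebra dim = 2^7 = 128
n is even, so center dim = 1
Sum = 256 + 128 + 1 = 385


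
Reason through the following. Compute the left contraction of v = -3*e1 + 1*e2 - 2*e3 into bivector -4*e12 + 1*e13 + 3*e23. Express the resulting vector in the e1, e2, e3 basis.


Left contraction v _| B = <vB>_1 (grade-1 part of the geometric product vB).
Using e1_|e12 = e2, e2_|e12 = -e1, e1_|e13 = e3, e3_|e13 = -e1, e2_|e23 = e3, e3_|e23 = -e2:
e1 coeff: -v2*b12 - v3*b13 = -(1)*(-4) - (-2)*(1) = 6
e2 coeff: v1*b12 - v3*b23 = (-3)*(-4) - (-2)*(3) = 18
e3 coeff: v1*b13 + v2*b23 = (-3)*(1) + (1)*(3) = 0
v _| B = 6*e1 + 18*e2 + 0*e3


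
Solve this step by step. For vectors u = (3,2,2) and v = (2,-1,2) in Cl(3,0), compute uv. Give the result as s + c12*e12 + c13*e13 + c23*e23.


In Cl(3,0): e_i^2 = 1, e_ie_j = -e_je_i for i != j.
Scalar part = u . v = 3*2 + 2*(-1) + 2*2
= 6 + (-2) + 4 = 8
e12 coeff = 3*(-1) - 2*2 = -3 - 4 = -7
e13 coeff = 3*2 - 2*2 = 6 - 4 = 2
e23 coeff = 2*2 - 2*(-1) = 4 - (-2) = 6
uv = 8 - 7*e12 + 2*e13 + 6*e23


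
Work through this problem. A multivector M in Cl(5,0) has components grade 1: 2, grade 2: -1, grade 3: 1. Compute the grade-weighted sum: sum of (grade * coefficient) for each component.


Grade-weighted sum = sum of grade_k * coefficient_k
1*2 = 2
2*(-1) = -2
3*1 = 3
Total = 2 + (-2) + 3 = 3


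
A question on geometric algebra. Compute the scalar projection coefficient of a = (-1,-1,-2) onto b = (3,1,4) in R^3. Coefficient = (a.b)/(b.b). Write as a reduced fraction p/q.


Projection coefficient = (a . b) / (b . b)
a . b = (-1)*3 + (-1)*1 + (-2)*4
= -3 + (-1) + (-8) = -12
b . b = 3^2 + 1^2 + 4^2
= 9 + 1 + 16 = 26
Coefficient = -12/26
In lowest terms: -6/13


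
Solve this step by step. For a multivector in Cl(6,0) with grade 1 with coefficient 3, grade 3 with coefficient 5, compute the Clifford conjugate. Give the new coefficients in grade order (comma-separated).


Clifford conjugate sign for grade k: (-1)^(k(k+1)/2)
Grade 1: (-1)^(1*2/2) = (-1)^1 = -1, coeff 3 -> -3
Grade 3: (-1)^(3*4/2) = (-1)^6 = 1, coeff 5 -> 5
Conjugated coefficients: -3, 5


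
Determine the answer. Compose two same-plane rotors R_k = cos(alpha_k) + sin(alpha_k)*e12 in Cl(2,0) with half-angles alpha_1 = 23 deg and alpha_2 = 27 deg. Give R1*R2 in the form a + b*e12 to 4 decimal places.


Same-plane rotors commute and their half-angles add:
R1*R2 = cos(a1 + a2) + sin(a1 + a2)*e12.
a1 + a2 = 23 + 27 = 50 deg
cos(50 deg) = 0.6428
sin(50 deg) = 0.7660
R1*R2 = 0.6428 + 0.7660*e12


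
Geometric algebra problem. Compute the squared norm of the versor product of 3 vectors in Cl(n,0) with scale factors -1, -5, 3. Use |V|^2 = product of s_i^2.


Each vector v_i has |v_i|^2 = s_i^2
Squared scales: (-1)^2 = 1, (-5)^2 = 25, 3^2 = 9
|V|^2 = 1 * 25 * 9
= 225


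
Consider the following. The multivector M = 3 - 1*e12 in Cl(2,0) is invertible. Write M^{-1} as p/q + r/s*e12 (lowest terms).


M = 3 - 1*e12, where e12^2 = -1.
Since M commutes with its reverse ~M = a - b*e12, M * ~M = a^2 - b^2*e12^2 = a^2 + b^2.
So M^{-1} = ~M / (a^2 + b^2) = (a - b*e12)/(a^2 + b^2).
a^2 + b^2 = 9 + 1 = 10
Scalar part = 3/10 = 3/10
Bivector coeff = 1/10 = 1/10
M^{-1} = 3/10 + 1/10*e12


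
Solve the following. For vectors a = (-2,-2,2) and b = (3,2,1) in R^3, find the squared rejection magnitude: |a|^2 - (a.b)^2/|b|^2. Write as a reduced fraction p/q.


|a|^2 = (-2)^2 + (-2)^2 + 2^2 = 12
|b|^2 = 3^2 + 2^2 + 1^2 = 14
a . b = (-2)*3 + (-2)*2 + 2*1 = -8
(a.b)^2 = (-8)^2 = 64
|rej|^2 = 12 - 64/14
= (168 - 64)/14
= 104/14
In lowest terms: 52/7


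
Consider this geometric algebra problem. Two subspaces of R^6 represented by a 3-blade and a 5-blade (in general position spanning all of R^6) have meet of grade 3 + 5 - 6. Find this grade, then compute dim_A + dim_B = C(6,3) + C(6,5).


Meet grade = grade(A) + grade(B) - n
= 3 + 5 - 6 = 2
C(6,3) = 20
C(6,5) = 6
dim_A + dim_B = 20 + 6 = 26


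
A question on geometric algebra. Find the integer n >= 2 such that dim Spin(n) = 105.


dim Spin(n) = dim so(n) = n(n-1)/2.
Solve n(n-1)/2 = 105, i.e. n^2 - n - 210 = 0.
Discriminant = 1 + 8*105 = 841
n = (1 + sqrt(841))/2 = (1 + 29)/2 = 15


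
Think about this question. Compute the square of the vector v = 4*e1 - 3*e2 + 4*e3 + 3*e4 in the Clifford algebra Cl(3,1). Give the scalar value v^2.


v^2 = sum of c_i^2 * e_i^2
Positive signature terms (e_i^2 = +1): 4^2 + (-3)^2 + 4^2 = 41
Negative signature terms (e_j^2 = -1): 3^2 = 9
v^2 = 41 - 9 = 32


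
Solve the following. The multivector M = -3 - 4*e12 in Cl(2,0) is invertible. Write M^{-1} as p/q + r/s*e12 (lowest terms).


M = -3 - 4*e12, where e12^2 = -1.
Since M commutes with its reverse ~M = a - b*e12, M * ~M = a^2 - b^2*e12^2 = a^2 + b^2.
So M^{-1} = ~M / (a^2 + b^2) = (a - b*e12)/(a^2 + b^2).
a^2 + b^2 = 9 + 16 = 25
Scalar part = -3/25 = -3/25
Bivector coeff = 4/25 = 4/25
M^{-1} = -3/25 + 4/25*e12


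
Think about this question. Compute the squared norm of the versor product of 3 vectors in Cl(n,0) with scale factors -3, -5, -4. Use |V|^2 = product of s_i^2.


Each vector v_i has |v_i|^2 = s_i^2
Squared scales: (-3)^2 = 9, (-5)^2 = 25, (-4)^2 = 16
|V|^2 = 9 * 25 * 16
= 3600


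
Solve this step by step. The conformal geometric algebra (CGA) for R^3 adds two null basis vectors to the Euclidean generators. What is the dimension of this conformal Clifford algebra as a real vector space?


The conformal model of R^3 uses Cl(4,1): the 3 Euclidean generators plus two extra orthogonal generators e+ (e+^2 = +1) and e- (e-^2 = -1), from which the null vectors e0, einf are built.
Number of generators m = 3 + 2 = 5.
dim Cl(p,q) = 2^m = 2^5 = 32


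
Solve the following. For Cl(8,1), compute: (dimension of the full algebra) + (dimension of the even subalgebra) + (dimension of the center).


n = 8 + 1 = 9
Total dim = 2^9 = 512
Even subalgebra dim = 2^8 = 256
n is odd, so center dim = 2
Sum = 512 + 256 + 2 = 770


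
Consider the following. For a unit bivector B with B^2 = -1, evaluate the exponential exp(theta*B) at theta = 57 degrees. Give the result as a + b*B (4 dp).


For a unit bivector B with B^2 = -1, the exponential series gives
e^(theta*B) = cos(theta) + sin(theta)*B (the GA analogue of Euler's formula).
theta = 57 degrees = 0.994838 rad
cos(57 deg) = 0.5446
sin(57 deg) = 0.8387
exp(theta*B) = 0.5446 + 0.8387*B


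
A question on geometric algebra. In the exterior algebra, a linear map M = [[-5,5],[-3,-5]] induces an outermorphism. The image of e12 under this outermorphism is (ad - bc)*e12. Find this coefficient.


The outermorphism of a linear map f sends e1^e2 to f(e1)^f(e2).
f(e1) = -5*e1 - 3*e2
f(e2) = 5*e1 - 5*e2
f(e1) ^ f(e2) = (-5*e1 - 3*e2) ^ (5*e1 - 5*e2)
= (-5)*(-5)*e12 + (-3)*5*e21
= (25 - (-15))*e12
= 40*e12
Coefficient = 40


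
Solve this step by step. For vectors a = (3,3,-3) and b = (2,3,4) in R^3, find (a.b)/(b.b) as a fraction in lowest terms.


Projection coefficient = (a . b) / (b . b)
a . b = 3*2 + 3*3 + (-3)*4
= 6 + 9 + (-12) = 3
b . b = 2^2 + 3^2 + 4^2
= 4 + 9 + 16 = 29
Coefficient = 3/29
In lowest terms: 3/29


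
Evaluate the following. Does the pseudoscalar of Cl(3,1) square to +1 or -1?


The pseudoscalar I = e1...e_n (product of all n generators) of Cl(p,q) satisfies I^2 = (-1)^(q + n(n-1)/2).
p = 3, q = 1, n = p + q = 4
n(n-1)/2 = 4 * 3 / 2 = 6
Exponent = q + n(n-1)/2 = 1 + 6 = 7
I^2 = (-1)^7 = -1


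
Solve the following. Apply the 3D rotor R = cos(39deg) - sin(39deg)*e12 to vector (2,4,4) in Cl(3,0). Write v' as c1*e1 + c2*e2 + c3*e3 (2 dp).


Rotor R = cos(39deg) - sin(39deg)*e12
Rotation angle theta = 2 * 39 = 78 degrees in the e12 plane (e1 -> e2).
The component perpendicular to the plane (e3) is invariant: v'_3 = v3 = 4.00
cos(78deg) = 0.2079, sin(78deg) = 0.9781
v'_1 = v1*cos(theta) - v2*sin(theta) = 2*0.2079 - 4*0.9781 = -3.50
v'_2 = v1*sin(theta) + v2*cos(theta) = 2*0.9781 + 4*0.2079 = 2.79
v' = -3.50*e1 + 2.79*e2 + 4.00*e3


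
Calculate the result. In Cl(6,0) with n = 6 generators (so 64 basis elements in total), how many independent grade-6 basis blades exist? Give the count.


Number of grade-k basis blades in Cl(p,q) with n = p + q is C(n, k).
n = 6 + 0 = 6
C(6, 6) = 6! / (6! * 0!)
= 720 / (720 * 1)
= 1


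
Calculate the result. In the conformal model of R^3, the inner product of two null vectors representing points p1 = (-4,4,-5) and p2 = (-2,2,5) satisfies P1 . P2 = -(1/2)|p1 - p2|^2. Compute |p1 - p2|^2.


p1 - p2 = (-2, 2, -10)
|p1 - p2|^2 = (-2)^2 + 2^2 + (-10)^2
= 4 + 4 + 100
= 108


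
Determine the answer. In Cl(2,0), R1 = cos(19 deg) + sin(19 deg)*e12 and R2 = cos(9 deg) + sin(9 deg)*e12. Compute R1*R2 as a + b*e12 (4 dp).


Same-plane rotors commute and their half-angles add:
R1*R2 = cos(a1 + a2) + sin(a1 + a2)*e12.
a1 + a2 = 19 + 9 = 28 deg
cos(28 deg) = 0.8829
sin(28 deg) = 0.4695
R1*R2 = 0.8829 + 0.4695*e12


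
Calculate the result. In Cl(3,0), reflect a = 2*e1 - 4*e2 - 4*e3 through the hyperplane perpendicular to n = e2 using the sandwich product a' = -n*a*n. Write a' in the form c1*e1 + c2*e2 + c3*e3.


Reflection formula: a' = -n*a*n, with n = e2 (unit vector, n^2 = 1).
For reflection through hyperplane perp to e2:
The component along e2 flips sign, others stay.
a = (2, -4, -4)
a' = (2, 4, -4)
a' = 2*e1 + 4*e2 - 4*e3


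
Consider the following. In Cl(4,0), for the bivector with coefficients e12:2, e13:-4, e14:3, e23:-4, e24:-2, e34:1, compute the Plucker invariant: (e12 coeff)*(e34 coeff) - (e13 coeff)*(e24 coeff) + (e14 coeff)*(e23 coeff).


Plucker relation: af - be + cd
a*f = 2*1 = 2
b*e = (-4)*(-2) = 8
c*d = 3*(-4) = -12
af - be + cd = 2 - 8 + (-12)
= -18


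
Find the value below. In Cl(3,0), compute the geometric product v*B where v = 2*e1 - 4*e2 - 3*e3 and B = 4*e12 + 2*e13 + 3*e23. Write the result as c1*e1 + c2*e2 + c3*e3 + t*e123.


vB has grade-1 (vector) and grade-3 (trivector) parts: vB = (v _| B) + (v ^ B).
Vector part <vB>_1:
  e1: -v2*b12 - v3*b13 = -(-4)*(4) - (-3)*(2) = 22
  e2: v1*b12 - v3*b23 = (2)*(4) - (-3)*(3) = 17
  e3: v1*b13 + v2*b23 = (2)*(2) + (-4)*(3) = -8
Trivector part <vB>_3:
  e123: v1*b23 - v2*b13 + v3*b12 = (2)*(3) - (-4)*(2) + (-3)*(4) = 2
vB = 22*e1 + 17*e2 - 8*e3 + 2*e123


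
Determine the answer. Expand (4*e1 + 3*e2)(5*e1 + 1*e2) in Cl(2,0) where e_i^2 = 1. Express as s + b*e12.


Expand: (4*e1 + 3*e2)(5*e1 + 1*e2)
= 4*5*e1e1 + 4*1*e1e2 + 3*5*e2e1 + 3*1*e2e2
Using e1^2 = e2^2 = 1, e2e1 = -e1e2:
Scalar part s = 4*5 + 3*1 = 20 + 3 = 23
Bivector part b = 4*1 - 3*5 = 4 - 15 = -11
uv = 23 - 11*e12


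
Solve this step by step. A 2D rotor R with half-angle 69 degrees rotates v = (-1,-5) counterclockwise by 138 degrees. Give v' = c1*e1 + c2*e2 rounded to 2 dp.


Rotor R = cos(69deg) - sin(69deg)*e12
Rotation angle theta = 2 * 69 = 138 degrees
v' = R*v*~R rotates v by theta.
cos(138deg) = -0.7431, sin(138deg) = 0.6691
v'_1 = -1*cos(138deg) - (-5)*sin(138deg)
= -1*(-0.7431) - (-5)*0.6691
= 4.09
v'_2 = -1*sin(138deg) + (-5)*cos(138deg)
= -1*0.6691 + (-5)*(-0.7431)
= 3.05
v' = 4.09*e1 + 3.05*e2


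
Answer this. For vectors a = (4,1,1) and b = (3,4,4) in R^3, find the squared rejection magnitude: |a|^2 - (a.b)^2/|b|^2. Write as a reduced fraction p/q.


|a|^2 = 4^2 + 1^2 + 1^2 = 18
|b|^2 = 3^2 + 4^2 + 4^2 = 41
a . b = 4*3 + 1*4 + 1*4 = 20
(a.b)^2 = 20^2 = 400
|rej|^2 = 18 - 400/41
= (738 - 400)/41
= 338/41
In lowest terms: 338/41


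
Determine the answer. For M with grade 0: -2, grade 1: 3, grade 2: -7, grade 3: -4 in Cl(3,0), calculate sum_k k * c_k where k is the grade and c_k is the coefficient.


Grade-weighted sum = sum of grade_k * coefficient_k
0*(-2) = 0
1*3 = 3
2*(-7) = -14
3*(-4) = -12
Total = 0 + 3 + (-14) + (-12) = -23


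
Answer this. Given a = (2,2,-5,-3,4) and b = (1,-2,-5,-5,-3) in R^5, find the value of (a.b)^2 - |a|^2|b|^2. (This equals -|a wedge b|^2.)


a . b = 2*1 + 2*(-2) + (-5)*(-5) + (-3)*(-5) + 4*(-3)
= 2 + (-4) + 25 + 15 + (-12) = 26
|a|^2 = 2^2 + 2^2 + (-5)^2 + (-3)^2 + 4^2 = 58
|b|^2 = 1^2 + (-2)^2 + (-5)^2 + (-5)^2 + (-3)^2 = 64
(a.b)^2 = 26^2 = 676
|a|^2 * |b|^2 = 58 * 64 = 3712
Result = 676 - 3712 = -3036


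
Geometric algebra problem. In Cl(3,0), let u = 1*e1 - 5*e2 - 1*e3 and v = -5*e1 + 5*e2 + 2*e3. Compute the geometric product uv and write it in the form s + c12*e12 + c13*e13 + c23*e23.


In Cl(3,0): e_i^2 = 1, e_ie_j = -e_je_i for i != j.
Scalar part = u . v = 1*(-5) + (-5)*5 + (-1)*2
= -5 + (-25) + (-2) = -32
e12 coeff = 1*5 - (-5)*(-5) = 5 - 25 = -20
e13 coeff = 1*2 - (-1)*(-5) = 2 - 5 = -3
e23 coeff = (-5)*2 - (-1)*5 = -10 - (-5) = -5
uv = -32 - 20*e12 - 3*e13 - 5*e23


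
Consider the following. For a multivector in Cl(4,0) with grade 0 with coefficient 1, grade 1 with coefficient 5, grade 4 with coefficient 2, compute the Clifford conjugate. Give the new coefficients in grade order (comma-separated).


Clifford conjugate sign for grade k: (-1)^(k(k+1)/2)
Grade 0: (-1)^(0*1/2) = (-1)^0 = 1, coeff 1 -> 1
Grade 1: (-1)^(1*2/2) = (-1)^1 = -1, coeff 5 -> -5
Grade 4: (-1)^(4*5/2) = (-1)^10 = 1, coeff 2 -> 2
Conjugated coefficients: 1, -5, 2


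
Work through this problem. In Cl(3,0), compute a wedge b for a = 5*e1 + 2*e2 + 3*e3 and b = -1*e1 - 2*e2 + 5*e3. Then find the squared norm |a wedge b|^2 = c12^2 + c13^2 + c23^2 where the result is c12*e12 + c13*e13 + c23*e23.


a wedge b = (a1*b2 - a2*b1)*e12 + (a1*b3 - a3*b1)*e13 + (a2*b3 - a3*b2)*e23
e12 coeff: 5*(-2) - 2*(-1) = -10 - (-2) = -8
e13 coeff: 5*5 - 3*(-1) = 25 - (-3) = 28
e23 coeff: 2*5 - 3*(-2) = 10 - (-6) = 16
|a wedge b|^2 = (-8)^2 + 28^2 + 16^2
= 64 + 784 + 256
= 1104


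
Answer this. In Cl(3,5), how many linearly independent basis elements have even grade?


Even subalgebra dimension = 2^(n-1)
n = 3 + 5 = 8
2^(8 - 1) = 2^7 = 128
Verification: sum of C(8,k) for even k = 1 + 28 + 70 + 28 + 1 = 128
Result = 128


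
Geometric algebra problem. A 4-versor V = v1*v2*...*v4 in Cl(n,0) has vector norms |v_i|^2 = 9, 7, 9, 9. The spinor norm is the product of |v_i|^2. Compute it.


Spinor norm N(V) = |v1|^2 * |v2|^2 * ... * |v4|^2
= 9 * 7 * 9 * 9
Running product: 9, 63, 567, 5103
N(V) = 5103


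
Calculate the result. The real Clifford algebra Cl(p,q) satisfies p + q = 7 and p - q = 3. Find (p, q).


We need p + q = 7 and p - q = 3.
Adding: 2p = 7 + 3 = 10, so p = 5.
Then q = 7 - 5 = 2.
(p, q) = (5, 2)


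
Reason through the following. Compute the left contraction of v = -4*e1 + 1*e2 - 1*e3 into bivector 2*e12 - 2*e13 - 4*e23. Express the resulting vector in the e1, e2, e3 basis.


Left contraction v _| B = <vB>_1 (grade-1 part of the geometric product vB).
Using e1_|e12 = e2, e2_|e12 = -e1, e1_|e13 = e3, e3_|e13 = -e1, e2_|e23 = e3, e3_|e23 = -e2:
e1 coeff: -v2*b12 - v3*b13 = -(1)*(2) - (-1)*(-2) = -4
e2 coeff: v1*b12 - v3*b23 = (-4)*(2) - (-1)*(-4) = -12
e3 coeff: v1*b13 + v2*b23 = (-4)*(-2) + (1)*(-4) = 4
v _| B = -4*e1 - 12*e2 + 4*e3


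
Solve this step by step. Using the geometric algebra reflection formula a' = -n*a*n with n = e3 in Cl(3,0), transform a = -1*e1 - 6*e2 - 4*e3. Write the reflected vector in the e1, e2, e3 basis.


Reflection formula: a' = -n*a*n, with n = e3 (unit vector, n^2 = 1).
For reflection through hyperplane perp to e3:
The component along e3 flips sign, others stay.
a = (-1, -6, -4)
a' = (-1, -6, 4)
a' = -1*e1 - 6*e2 + 4*e3


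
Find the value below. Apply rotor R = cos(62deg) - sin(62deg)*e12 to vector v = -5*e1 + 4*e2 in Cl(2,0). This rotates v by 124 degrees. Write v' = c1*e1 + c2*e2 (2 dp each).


Rotor R = cos(62deg) - sin(62deg)*e12
Rotation angle theta = 2 * 62 = 124 degrees
v' = R*v*~R rotates v by theta.
cos(124deg) = -0.5592, sin(124deg) = 0.8290
v'_1 = -5*cos(124deg) - 4*sin(124deg)
= -5*(-0.5592) - 4*0.8290
= -0.52
v'_2 = -5*sin(124deg) + 4*cos(124deg)
= -5*0.8290 + 4*(-0.5592)
= -6.38
v' = -0.52*e1 - 6.38*e2


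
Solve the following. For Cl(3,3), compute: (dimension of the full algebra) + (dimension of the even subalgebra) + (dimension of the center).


n = 3 + 3 = 6
Total dim = 2^6 = 64
Even subalgebra dim = 2^5 = 32
n is even, so center dim = 1
Sum = 64 + 32 + 1 = 97


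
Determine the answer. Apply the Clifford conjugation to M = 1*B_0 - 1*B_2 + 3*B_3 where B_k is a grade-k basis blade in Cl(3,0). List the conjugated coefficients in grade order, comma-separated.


Clifford conjugate sign for grade k: (-1)^(k(k+1)/2)
Grade 0: (-1)^(0*1/2) = (-1)^0 = 1, coeff 1 -> 1
Grade 2: (-1)^(2*3/2) = (-1)^3 = -1, coeff -1 -> 1
Grade 3: (-1)^(3*4/2) = (-1)^6 = 1, coeff 3 -> 3
Conjugated coefficients: 1, 1, 3


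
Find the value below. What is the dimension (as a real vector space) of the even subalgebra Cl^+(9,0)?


Even subalgebra dimension = 2^(n-1)
n = 9 + 0 = 9
2^(9 - 1) = 2^8 = 256
Verification: sum of C(9,k) for even k = 1 + 36 + 126 + 84 + 9 = 256
Result = 256


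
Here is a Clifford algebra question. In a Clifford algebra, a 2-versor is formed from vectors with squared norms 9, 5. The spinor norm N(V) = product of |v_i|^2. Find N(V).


Spinor norm N(V) = |v1|^2 * |v2|^2 * ... * |v2|^2
= 9 * 5
Running product: 9, 45
N(V) = 45


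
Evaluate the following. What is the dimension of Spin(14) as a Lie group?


Spin(n) double-covers SO(n); both have Lie algebra so(n) of dimension n(n-1)/2.
n = 14
n(n-1) = 14 * 13 = 182
dim Spin(14) = 182/2 = 91


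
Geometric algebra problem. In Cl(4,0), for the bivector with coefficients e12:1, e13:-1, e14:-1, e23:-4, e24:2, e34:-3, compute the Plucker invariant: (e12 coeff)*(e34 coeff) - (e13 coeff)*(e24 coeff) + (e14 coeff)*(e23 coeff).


Plucker relation: af - be + cd
a*f = 1*(-3) = -3
b*e = (-1)*2 = -2
c*d = (-1)*(-4) = 4
af - be + cd = -3 - (-2) + 4
= 3


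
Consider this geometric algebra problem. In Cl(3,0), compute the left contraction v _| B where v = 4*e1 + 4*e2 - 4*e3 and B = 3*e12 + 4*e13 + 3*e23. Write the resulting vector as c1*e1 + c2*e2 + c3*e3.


Left contraction v _| B = <vB>_1 (grade-1 part of the geometric product vB).
Using e1_|e12 = e2, e2_|e12 = -e1, e1_|e13 = e3, e3_|e13 = -e1, e2_|e23 = e3, e3_|e23 = -e2:
e1 coeff: -v2*b12 - v3*b13 = -(4)*(3) - (-4)*(4) = 4
e2 coeff: v1*b12 - v3*b23 = (4)*(3) - (-4)*(3) = 24
e3 coeff: v1*b13 + v2*b23 = (4)*(4) + (4)*(3) = 28
v _| B = 4*e1 + 24*e2 + 28*e3


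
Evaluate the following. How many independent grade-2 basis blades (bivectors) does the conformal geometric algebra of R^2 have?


The conformal model of R^2 uses Cl(3,1) with m = 2 + 2 = 4 generators.
Number of grade-2 blades = C(m, 2) = C(4, 2)
= 4*3/2 = 6


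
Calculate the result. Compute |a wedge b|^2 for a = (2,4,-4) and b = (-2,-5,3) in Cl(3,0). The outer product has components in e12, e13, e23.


a wedge b = (a1*b2 - a2*b1)*e12 + (a1*b3 - a3*b1)*e13 + (a2*b3 - a3*b2)*e23
e12 coeff: 2*(-5) - 4*(-2) = -10 - (-8) = -2
e13 coeff: 2*3 - (-4)*(-2) = 6 - 8 = -2
e23 coeff: 4*3 - (-4)*(-5) = 12 - 20 = -8
|a wedge b|^2 = (-2)^2 + (-2)^2 + (-8)^2
= 4 + 4 + 64
= 72


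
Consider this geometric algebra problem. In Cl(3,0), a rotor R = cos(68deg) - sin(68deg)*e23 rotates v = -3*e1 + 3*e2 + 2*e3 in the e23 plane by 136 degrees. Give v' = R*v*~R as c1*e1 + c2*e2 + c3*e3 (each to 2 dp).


Rotor R = cos(68deg) - sin(68deg)*e23
Rotation angle theta = 2 * 68 = 136 degrees in the e23 plane (e2 -> e3).
The component perpendicular to the plane (e1) is invariant: v'_1 = v1 = -3.00
cos(136deg) = -0.7193, sin(136deg) = 0.6947
v'_2 = v2*cos(theta) - v3*sin(theta) = 3*(-0.7193) - 2*0.6947 = -3.55
v'_3 = v2*sin(theta) + v3*cos(theta) = 3*0.6947 + 2*(-0.7193) = 0.65
v' = -3.00*e1 - 3.55*e2 + 0.65*e3


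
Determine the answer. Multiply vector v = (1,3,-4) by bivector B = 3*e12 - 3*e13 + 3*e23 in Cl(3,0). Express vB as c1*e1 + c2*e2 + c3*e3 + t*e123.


vB has grade-1 (vector) and grade-3 (trivector) parts: vB = (v _| B) + (v ^ B).
Vector part <vB>_1:
  e1: -v2*b12 - v3*b13 = -(3)*(3) - (-4)*(-3) = -21
  e2: v1*b12 - v3*b23 = (1)*(3) - (-4)*(3) = 15
  e3: v1*b13 + v2*b23 = (1)*(-3) + (3)*(3) = 6
Trivector part <vB>_3:
  e123: v1*b23 - v2*b13 + v3*b12 = (1)*(3) - (3)*(-3) + (-4)*(3) = 0
vB = -21*e1 + 15*e2 + 6*e3 + 0*e123


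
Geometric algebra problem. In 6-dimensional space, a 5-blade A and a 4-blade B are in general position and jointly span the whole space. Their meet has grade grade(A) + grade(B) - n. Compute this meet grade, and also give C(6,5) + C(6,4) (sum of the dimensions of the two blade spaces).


Meet grade = grade(A) + grade(B) - n
= 5 + 4 - 6 = 3
C(6,5) = 6
C(6,4) = 15
dim_A + dim_B = 6 + 15 = 21


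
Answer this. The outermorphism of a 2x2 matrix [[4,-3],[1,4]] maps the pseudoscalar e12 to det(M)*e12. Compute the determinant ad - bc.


The outermorphism of a linear map f sends e1^e2 to f(e1)^f(e2).
f(e1) = 4*e1 + 1*e2
f(e2) = -3*e1 + 4*e2
f(e1) ^ f(e2) = (4*e1 + 1*e2) ^ (-3*e1 + 4*e2)
= 4*4*e12 + 1*(-3)*e21
= (16 - (-3))*e12
= 19*e12
Coefficient = 19


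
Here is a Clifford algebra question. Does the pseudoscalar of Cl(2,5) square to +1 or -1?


The pseudoscalar I = e1...e_n (product of all n generators) of Cl(p,q) satisfies I^2 = (-1)^(q + n(n-1)/2).
p = 2, q = 5, n = p + q = 7
n(n-1)/2 = 7 * 6 / 2 = 21
Exponent = q + n(n-1)/2 = 5 + 21 = 26
I^2 = (-1)^26 = +1


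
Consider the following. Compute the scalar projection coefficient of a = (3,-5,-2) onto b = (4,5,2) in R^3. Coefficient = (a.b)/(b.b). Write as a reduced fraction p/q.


Projection coefficient = (a . b) / (b . b)
a . b = 3*4 + (-5)*5 + (-2)*2
= 12 + (-25) + (-4) = -17
b . b = 4^2 + 5^2 + 2^2
= 16 + 25 + 4 = 45
Coefficient = -17/45
In lowest terms: -17/45


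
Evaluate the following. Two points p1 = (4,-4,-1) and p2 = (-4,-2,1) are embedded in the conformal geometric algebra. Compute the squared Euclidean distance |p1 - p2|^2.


p1 - p2 = (8, -2, -2)
|p1 - p2|^2 = 8^2 + (-2)^2 + (-2)^2
= 64 + 4 + 4
= 72


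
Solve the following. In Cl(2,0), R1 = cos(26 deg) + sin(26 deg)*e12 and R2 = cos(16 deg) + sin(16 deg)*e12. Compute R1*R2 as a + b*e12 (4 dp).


Same-plane rotors commute and their half-angles add:
R1*R2 = cos(a1 + a2) + sin(a1 + a2)*e12.
a1 + a2 = 26 + 16 = 42 deg
cos(42 deg) = 0.7431
sin(42 deg) = 0.6691
R1*R2 = 0.7431 + 0.6691*e12


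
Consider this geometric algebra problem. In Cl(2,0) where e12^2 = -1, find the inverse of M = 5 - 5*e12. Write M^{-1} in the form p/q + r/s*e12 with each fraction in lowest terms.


M = 5 - 5*e12, where e12^2 = -1.
Since M commutes with its reverse ~M = a - b*e12, M * ~M = a^2 - b^2*e12^2 = a^2 + b^2.
So M^{-1} = ~M / (a^2 + b^2) = (a - b*e12)/(a^2 + b^2).
a^2 + b^2 = 25 + 25 = 50
Scalar part = 5/50 = 1/10
Bivector coeff = 5/50 = 1/10
M^{-1} = 1/10 + 1/10*e12


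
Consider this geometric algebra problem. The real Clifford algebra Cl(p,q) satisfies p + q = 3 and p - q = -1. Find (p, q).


We need p + q = 3 and p - q = -1.
Adding: 2p = 3 + (-1) = 2, so p = 1.
Then q = 3 - 1 = 2.
(p, q) = (1, 2)


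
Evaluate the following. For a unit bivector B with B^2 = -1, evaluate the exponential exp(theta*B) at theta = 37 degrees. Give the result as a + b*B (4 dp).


For a unit bivector B with B^2 = -1, the exponential series gives
e^(theta*B) = cos(theta) + sin(theta)*B (the GA analogue of Euler's formula).
theta = 37 degrees = 0.645772 rad
cos(37 deg) = 0.7986
sin(37 deg) = 0.6018
exp(theta*B) = 0.7986 + 0.6018*B


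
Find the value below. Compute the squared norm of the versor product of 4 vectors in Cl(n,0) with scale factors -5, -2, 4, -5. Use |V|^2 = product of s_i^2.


Each vector v_i has |v_i|^2 = s_i^2
Squared scales: (-5)^2 = 25, (-2)^2 = 4, 4^2 = 16, (-5)^2 = 25
|V|^2 = 25 * 4 * 16 * 25
= 40000


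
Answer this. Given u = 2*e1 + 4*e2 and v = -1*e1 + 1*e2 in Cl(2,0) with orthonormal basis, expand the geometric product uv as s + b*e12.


Expand: (2*e1 + 4*e2)(-1*e1 + 1*e2)
= 2*(-1)*e1e1 + 2*1*e1e2 + 4*(-1)*e2e1 + 4*1*e2e2
Using e1^2 = e2^2 = 1, e2e1 = -e1e2:
Scalar part s = 2*(-1) + 4*1 = -2 + 4 = 2
Bivector part b = 2*1 - 4*(-1) = 2 - (-4) = 6
uv = 2 + 6*e12


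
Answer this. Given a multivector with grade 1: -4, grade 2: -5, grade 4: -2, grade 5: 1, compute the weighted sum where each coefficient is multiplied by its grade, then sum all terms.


Grade-weighted sum = sum of grade_k * coefficient_k
1*(-4) = -4
2*(-5) = -10
4*(-2) = -8
5*1 = 5
Total = -4 + (-10) + (-8) + 5 = -17


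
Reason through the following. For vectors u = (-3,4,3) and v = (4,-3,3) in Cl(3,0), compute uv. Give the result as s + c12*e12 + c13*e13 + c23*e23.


In Cl(3,0): e_i^2 = 1, e_ie_j = -e_je_i for i != j.
Scalar part = u . v = (-3)*4 + 4*(-3) + 3*3
= -12 + (-12) + 9 = -15
e12 coeff = (-3)*(-3) - 4*4 = 9 - 16 = -7
e13 coeff = (-3)*3 - 3*4 = -9 - 12 = -21
e23 coeff = 4*3 - 3*(-3) = 12 - (-9) = 21
uv = -15 - 7*e12 - 21*e13 + 21*e23


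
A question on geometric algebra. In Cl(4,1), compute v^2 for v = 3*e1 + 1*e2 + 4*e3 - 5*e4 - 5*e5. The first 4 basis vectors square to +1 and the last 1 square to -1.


v^2 = sum of c_i^2 * e_i^2
Positive signature terms (e_i^2 = +1): 3^2 + 1^2 + 4^2 + (-5)^2 = 51
Negative signature terms (e_j^2 = -1): (-5)^2 = 25
v^2 = 51 - 25 = 26


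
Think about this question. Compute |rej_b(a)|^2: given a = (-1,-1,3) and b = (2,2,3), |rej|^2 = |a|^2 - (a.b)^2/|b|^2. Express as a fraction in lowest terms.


|a|^2 = (-1)^2 + (-1)^2 + 3^2 = 11
|b|^2 = 2^2 + 2^2 + 3^2 = 17
a . b = (-1)*2 + (-1)*2 + 3*3 = 5
(a.b)^2 = 5^2 = 25
|rej|^2 = 11 - 25/17
= (187 - 25)/17
= 162/17
In lowest terms: 162/17


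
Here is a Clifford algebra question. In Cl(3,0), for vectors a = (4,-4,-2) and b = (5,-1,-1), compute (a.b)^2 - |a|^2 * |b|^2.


a . b = 4*5 + (-4)*(-1) + (-2)*(-1)
= 20 + 4 + 2 = 26
|a|^2 = 4^2 + (-4)^2 + (-2)^2 = 36
|b|^2 = 5^2 + (-1)^2 + (-1)^2 = 27
(a.b)^2 = 26^2 = 676
|a|^2 * |b|^2 = 36 * 27 = 972
Result = 676 - 972 = -296


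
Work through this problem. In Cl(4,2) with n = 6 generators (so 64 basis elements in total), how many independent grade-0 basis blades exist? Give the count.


Number of grade-k basis blades in Cl(p,q) with n = p + q is C(n, k).
n = 4 + 2 = 6
C(6, 0) = 6! / (0! * 6!)
= 720 / (1 * 720)
= 1


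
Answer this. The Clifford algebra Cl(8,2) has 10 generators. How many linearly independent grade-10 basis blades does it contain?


Number of grade-k basis blades in Cl(p,q) with n = p + q is C(n, k).
n = 8 + 2 = 10
C(10, 10) = 10! / (10! * 0!)
= 3628800 / (3628800 * 1)
= 1


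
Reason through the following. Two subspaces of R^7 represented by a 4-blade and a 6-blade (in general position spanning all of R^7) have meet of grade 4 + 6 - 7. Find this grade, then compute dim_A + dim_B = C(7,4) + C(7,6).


Meet grade = grade(A) + grade(B) - n
= 4 + 6 - 7 = 3
C(7,4) = 35
C(7,6) = 7
dim_A + dim_B = 35 + 7 = 42


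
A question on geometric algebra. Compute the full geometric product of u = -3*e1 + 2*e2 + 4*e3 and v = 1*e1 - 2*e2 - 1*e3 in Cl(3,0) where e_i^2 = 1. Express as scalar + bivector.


In Cl(3,0): e_i^2 = 1, e_ie_j = -e_je_i for i != j.
Scalar part = u . v = (-3)*1 + 2*(-2) + 4*(-1)
= -3 + (-4) + (-4) = -11
e12 coeff = (-3)*(-2) - 2*1 = 6 - 2 = 4
e13 coeff = (-3)*(-1) - 4*1 = 3 - 4 = -1
e23 coeff = 2*(-1) - 4*(-2) = -2 - (-8) = 6
uv = -11 + 4*e12 - 1*e13 + 6*e23


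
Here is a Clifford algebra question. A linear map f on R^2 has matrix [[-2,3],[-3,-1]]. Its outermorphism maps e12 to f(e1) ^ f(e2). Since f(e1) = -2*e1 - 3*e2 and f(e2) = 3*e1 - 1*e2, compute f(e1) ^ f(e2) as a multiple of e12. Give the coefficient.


The outermorphism of a linear map f sends e1^e2 to f(e1)^f(e2).
f(e1) = -2*e1 - 3*e2
f(e2) = 3*e1 - 1*e2
f(e1) ^ f(e2) = (-2*e1 - 3*e2) ^ (3*e1 - 1*e2)
= (-2)*(-1)*e12 + (-3)*3*e21
= (2 - (-9))*e12
= 11*e12
Coefficient = 11


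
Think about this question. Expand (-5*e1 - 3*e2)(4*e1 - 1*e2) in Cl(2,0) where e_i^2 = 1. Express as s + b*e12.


Expand: (-5*e1 - 3*e2)(4*e1 - 1*e2)
= (-5)*4*e1e1 + (-5)*(-1)*e1e2 + (-3)*4*e2e1 + (-3)*(-1)*e2e2
Using e1^2 = e2^2 = 1, e2e1 = -e1e2:
Scalar part s = (-5)*4 + (-3)*(-1) = -20 + 3 = -17
Bivector part b = (-5)*(-1) - (-3)*4 = 5 - (-12) = 17
uv = -17 + 17*e12


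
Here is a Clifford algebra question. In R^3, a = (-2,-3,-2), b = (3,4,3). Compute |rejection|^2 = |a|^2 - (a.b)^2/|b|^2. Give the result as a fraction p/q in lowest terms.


|a|^2 = (-2)^2 + (-3)^2 + (-2)^2 = 17
|b|^2 = 3^2 + 4^2 + 3^2 = 34
a . b = (-2)*3 + (-3)*4 + (-2)*3 = -24
(a.b)^2 = (-24)^2 = 576
|rej|^2 = 17 - 576/34
= (578 - 576)/34
= 2/34
In lowest terms: 1/17


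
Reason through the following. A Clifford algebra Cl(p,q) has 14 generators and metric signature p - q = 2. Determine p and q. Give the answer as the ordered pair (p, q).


We need p + q = 14 and p - q = 2.
Adding: 2p = 14 + 2 = 16, so p = 8.
Then q = 14 - 8 = 6.
(p, q) = (8, 6)


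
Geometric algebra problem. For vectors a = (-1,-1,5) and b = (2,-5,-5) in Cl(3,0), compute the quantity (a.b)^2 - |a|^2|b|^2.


a . b = (-1)*2 + (-1)*(-5) + 5*(-5)
= -2 + 5 + (-25) = -22
|a|^2 = (-1)^2 + (-1)^2 + 5^2 = 27
|b|^2 = 2^2 + (-5)^2 + (-5)^2 = 54
(a.b)^2 = (-22)^2 = 484
|a|^2 * |b|^2 = 27 * 54 = 1458
Result = 484 - 1458 = -974


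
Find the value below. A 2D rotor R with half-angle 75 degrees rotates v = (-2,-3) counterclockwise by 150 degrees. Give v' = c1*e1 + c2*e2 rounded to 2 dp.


Rotor R = cos(75deg) - sin(75deg)*e12
Rotation angle theta = 2 * 75 = 150 degrees
v' = R*v*~R rotates v by theta.
cos(150deg) = -0.8660, sin(150deg) = 0.5000
v'_1 = -2*cos(150deg) - (-3)*sin(150deg)
= -2*(-0.8660) - (-3)*0.5000
= 3.23
v'_2 = -2*sin(150deg) + (-3)*cos(150deg)
= -2*0.5000 + (-3)*(-0.8660)
= 1.60
v' = 3.23*e1 + 1.60*e2


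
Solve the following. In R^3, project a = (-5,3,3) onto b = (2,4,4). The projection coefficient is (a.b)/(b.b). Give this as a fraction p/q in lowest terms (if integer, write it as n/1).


Projection coefficient = (a . b) / (b . b)
a . b = (-5)*2 + 3*4 + 3*4
= -10 + 12 + 12 = 14
b . b = 2^2 + 4^2 + 4^2
= 4 + 16 + 16 = 36
Coefficient = 14/36
In lowest terms: 7/18


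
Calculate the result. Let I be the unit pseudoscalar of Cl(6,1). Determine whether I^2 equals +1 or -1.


The pseudoscalar I = e1...e_n (product of all n generators) of Cl(p,q) satisfies I^2 = (-1)^(q + n(n-1)/2).
p = 6, q = 1, n = p + q = 7
n(n-1)/2 = 7 * 6 / 2 = 21
Exponent = q + n(n-1)/2 = 1 + 21 = 22
I^2 = (-1)^22 = +1


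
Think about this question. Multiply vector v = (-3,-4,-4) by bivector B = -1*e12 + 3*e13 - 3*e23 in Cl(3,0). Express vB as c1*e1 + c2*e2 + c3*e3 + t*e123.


vB has grade-1 (vector) and grade-3 (trivector) parts: vB = (v _| B) + (v ^ B).
Vector part <vB>_1:
  e1: -v2*b12 - v3*b13 = -(-4)*(-1) - (-4)*(3) = 8
  e2: v1*b12 - v3*b23 = (-3)*(-1) - (-4)*(-3) = -9
  e3: v1*b13 + v2*b23 = (-3)*(3) + (-4)*(-3) = 3
Trivector part <vB>_3:
  e123: v1*b23 - v2*b13 + v3*b12 = (-3)*(-3) - (-4)*(3) + (-4)*(-1) = 25
vB = 8*e1 - 9*e2 + 3*e3 + 25*e123


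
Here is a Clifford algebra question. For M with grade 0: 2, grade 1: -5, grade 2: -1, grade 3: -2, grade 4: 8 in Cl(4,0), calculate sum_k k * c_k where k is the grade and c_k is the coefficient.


Grade-weighted sum = sum of grade_k * coefficient_k
0*2 = 0
1*(-5) = -5
2*(-1) = -2
3*(-2) = -6
4*8 = 32
Total = 0 + (-5) + (-2) + (-6) + 32 = 19


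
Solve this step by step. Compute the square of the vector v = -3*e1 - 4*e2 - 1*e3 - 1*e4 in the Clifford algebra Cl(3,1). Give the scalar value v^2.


v^2 = sum of c_i^2 * e_i^2
Positive signature terms (e_i^2 = +1): (-3)^2 + (-4)^2 + (-1)^2 = 26
Negative signature terms (e_j^2 = -1): (-1)^2 = 1
v^2 = 26 - 1 = 25


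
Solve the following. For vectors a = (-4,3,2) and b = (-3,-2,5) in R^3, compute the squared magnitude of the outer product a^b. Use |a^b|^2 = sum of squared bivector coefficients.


a wedge b = (a1*b2 - a2*b1)*e12 + (a1*b3 - a3*b1)*e13 + (a2*b3 - a3*b2)*e23
e12 coeff: (-4)*(-2) - 3*(-3) = 8 - (-9) = 17
e13 coeff: (-4)*5 - 2*(-3) = -20 - (-6) = -14
e23 coeff: 3*5 - 2*(-2) = 15 - (-4) = 19
|a wedge b|^2 = 17^2 + (-14)^2 + 19^2
= 289 + 196 + 361
= 846


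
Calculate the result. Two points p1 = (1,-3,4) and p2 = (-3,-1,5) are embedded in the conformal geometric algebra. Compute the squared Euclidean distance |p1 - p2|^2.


p1 - p2 = (4, -2, -1)
|p1 - p2|^2 = 4^2 + (-2)^2 + (-1)^2
= 16 + 4 + 1
= 21


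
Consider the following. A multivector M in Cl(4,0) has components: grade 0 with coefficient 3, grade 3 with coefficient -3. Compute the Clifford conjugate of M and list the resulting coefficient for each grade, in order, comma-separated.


Clifford conjugate sign for grade k: (-1)^(k(k+1)/2)
Grade 0: (-1)^(0*1/2) = (-1)^0 = 1, coeff 3 -> 3
Grade 3: (-1)^(3*4/2) = (-1)^6 = 1, coeff -3 -> -3
Conjugated coefficients: 3, -3


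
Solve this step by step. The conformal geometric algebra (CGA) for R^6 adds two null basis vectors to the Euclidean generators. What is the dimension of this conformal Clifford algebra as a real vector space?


The conformal model of R^6 uses Cl(7,1): the 6 Euclidean generators plus two extra orthogonal generators e+ (e+^2 = +1) and e- (e-^2 = -1), from which the null vectors e0, einf are built.
Number of generators m = 6 + 2 = 8.
dim Cl(p,q) = 2^m = 2^8 = 256


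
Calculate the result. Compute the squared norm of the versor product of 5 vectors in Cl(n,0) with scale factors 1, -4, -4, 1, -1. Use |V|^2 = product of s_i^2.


Each vector v_i has |v_i|^2 = s_i^2
Squared scales: 1^2 = 1, (-4)^2 = 16, (-4)^2 = 16, 1^2 = 1, (-1)^2 = 1
|V|^2 = 1 * 16 * 16 * 1 * 1
= 256


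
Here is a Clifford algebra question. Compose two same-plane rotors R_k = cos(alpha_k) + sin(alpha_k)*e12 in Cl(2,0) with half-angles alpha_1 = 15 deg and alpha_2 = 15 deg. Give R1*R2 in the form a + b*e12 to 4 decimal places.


Same-plane rotors commute and their half-angles add:
R1*R2 = cos(a1 + a2) + sin(a1 + a2)*e12.
a1 + a2 = 15 + 15 = 30 deg
cos(30 deg) = 0.8660
sin(30 deg) = 0.5000
R1*R2 = 0.8660 + 0.5000*e12


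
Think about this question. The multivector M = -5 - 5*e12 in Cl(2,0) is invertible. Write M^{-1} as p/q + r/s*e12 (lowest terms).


M = -5 - 5*e12, where e12^2 = -1.
Since M commutes with its reverse ~M = a - b*e12, M * ~M = a^2 - b^2*e12^2 = a^2 + b^2.
So M^{-1} = ~M / (a^2 + b^2) = (a - b*e12)/(a^2 + b^2).
a^2 + b^2 = 25 + 25 = 50
Scalar part = -5/50 = -1/10
Bivector coeff = 5/50 = 1/10
M^{-1} = -1/10 + 1/10*e12


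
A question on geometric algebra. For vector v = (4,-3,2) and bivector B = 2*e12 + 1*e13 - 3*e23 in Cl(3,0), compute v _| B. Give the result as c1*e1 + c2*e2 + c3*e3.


Left contraction v _| B = <vB>_1 (grade-1 part of the geometric product vB).
Using e1_|e12 = e2, e2_|e12 = -e1, e1_|e13 = e3, e3_|e13 = -e1, e2_|e23 = e3, e3_|e23 = -e2:
e1 coeff: -v2*b12 - v3*b13 = -(-3)*(2) - (2)*(1) = 4
e2 coeff: v1*b12 - v3*b23 = (4)*(2) - (2)*(-3) = 14
e3 coeff: v1*b13 + v2*b23 = (4)*(1) + (-3)*(-3) = 13
v _| B = 4*e1 + 14*e2 + 13*e3


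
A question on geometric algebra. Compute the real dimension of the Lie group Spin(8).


Spin(n) double-covers SO(n); both have Lie algebra so(n) of dimension n(n-1)/2.
n = 8
n(n-1) = 8 * 7 = 56
dim Spin(8) = 56/2 = 28


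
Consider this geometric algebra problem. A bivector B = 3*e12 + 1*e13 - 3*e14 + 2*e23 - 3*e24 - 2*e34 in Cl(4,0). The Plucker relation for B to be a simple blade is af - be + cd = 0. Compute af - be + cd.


Plucker relation: af - be + cd
a*f = 3*(-2) = -6
b*e = 1*(-3) = -3
c*d = (-3)*2 = -6
af - be + cd = -6 - (-3) + (-6)
= -9


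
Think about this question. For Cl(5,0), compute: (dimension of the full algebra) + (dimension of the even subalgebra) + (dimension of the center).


n = 5 + 0 = 5
Total dim = 2^5 = 32
Even subalgebra dim = 2^4 = 16
n is odd, so center dim = 2
Sum = 32 + 16 + 2 = 50


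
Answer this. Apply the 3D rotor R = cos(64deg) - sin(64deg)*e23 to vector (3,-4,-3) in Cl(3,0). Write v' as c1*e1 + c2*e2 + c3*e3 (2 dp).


Rotor R = cos(64deg) - sin(64deg)*e23
Rotation angle theta = 2 * 64 = 128 degrees in the e23 plane (e2 -> e3).
The component perpendicular to the plane (e1) is invariant: v'_1 = v1 = 3.00
cos(128deg) = -0.6157, sin(128deg) = 0.7880
v'_2 = v2*cos(theta) - v3*sin(theta) = -4*(-0.6157) - (-3)*0.7880 = 4.83
v'_3 = v2*sin(theta) + v3*cos(theta) = -4*0.7880 + (-3)*(-0.6157) = -1.31
v' = 3.00*e1 + 4.83*e2 - 1.31*e3


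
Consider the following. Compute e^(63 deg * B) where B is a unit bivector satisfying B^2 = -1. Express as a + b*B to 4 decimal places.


For a unit bivector B with B^2 = -1, the exponential series gives
e^(theta*B) = cos(theta) + sin(theta)*B (the GA analogue of Euler's formula).
theta = 63 degrees = 1.099557 rad
cos(63 deg) = 0.4540
sin(63 deg) = 0.8910
exp(theta*B) = 0.4540 + 0.8910*B


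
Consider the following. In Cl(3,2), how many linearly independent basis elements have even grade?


Even subalgebra dimension = 2^(n-1)
n = 3 + 2 = 5
2^(5 - 1) = 2^4 = 16
Verification: sum of C(5,k) for even k = 1 + 10 + 5 = 16
Result = 16


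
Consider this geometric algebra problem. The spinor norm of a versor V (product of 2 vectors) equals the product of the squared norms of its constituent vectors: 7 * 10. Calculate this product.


Spinor norm N(V) = |v1|^2 * |v2|^2 * ... * |v2|^2
= 7 * 10
Running product: 7, 70
N(V) = 70


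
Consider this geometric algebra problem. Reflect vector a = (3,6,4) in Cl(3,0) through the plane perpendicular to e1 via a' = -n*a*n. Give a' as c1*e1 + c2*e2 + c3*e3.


Reflection formula: a' = -n*a*n, with n = e1 (unit vector, n^2 = 1).
For reflection through hyperplane perp to e1:
The component along e1 flips sign, others stay.
a = (3, 6, 4)
a' = (-3, 6, 4)
a' = -3*e1 + 6*e2 + 4*e3


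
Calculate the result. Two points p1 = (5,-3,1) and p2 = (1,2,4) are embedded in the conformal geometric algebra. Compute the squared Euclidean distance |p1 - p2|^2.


p1 - p2 = (4, -5, -3)
|p1 - p2|^2 = 4^2 + (-5)^2 + (-3)^2
= 16 + 25 + 9
= 50


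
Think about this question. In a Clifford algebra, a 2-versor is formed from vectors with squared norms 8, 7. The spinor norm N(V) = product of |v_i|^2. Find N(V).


Spinor norm N(V) = |v1|^2 * |v2|^2 * ... * |v2|^2
= 8 * 7
Running product: 8, 56
N(V) = 56


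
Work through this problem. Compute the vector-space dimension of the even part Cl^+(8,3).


Even subalgebra dimension = 2^(n-1)
n = 8 + 3 = 11
2^(11 - 1) = 2^10 = 1024
Verification: sum of C(11,k) for even k = 1 + 55 + 330 + 462 + 165 + 11 = 1024
Result = 1024


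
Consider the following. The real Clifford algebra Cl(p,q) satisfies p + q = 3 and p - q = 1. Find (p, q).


We need p + q = 3 and p - q = 1.
Adding: 2p = 3 + 1 = 4, so p = 2.
Then q = 3 - 2 = 1.
(p, q) = (2, 1)


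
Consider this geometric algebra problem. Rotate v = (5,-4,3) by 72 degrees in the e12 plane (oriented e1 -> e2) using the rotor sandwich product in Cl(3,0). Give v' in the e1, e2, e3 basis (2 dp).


Rotor R = cos(36deg) - sin(36deg)*e12
Rotation angle theta = 2 * 36 = 72 degrees in the e12 plane (e1 -> e2).
The component perpendicular to the plane (e3) is invariant: v'_3 = v3 = 3.00
cos(72deg) = 0.3090, sin(72deg) = 0.9511
v'_1 = v1*cos(theta) - v2*sin(theta) = 5*0.3090 - (-4)*0.9511 = 5.35
v'_2 = v1*sin(theta) + v2*cos(theta) = 5*0.9511 + (-4)*0.3090 = 3.52
v' = 5.35*e1 + 3.52*e2 + 3.00*e3
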